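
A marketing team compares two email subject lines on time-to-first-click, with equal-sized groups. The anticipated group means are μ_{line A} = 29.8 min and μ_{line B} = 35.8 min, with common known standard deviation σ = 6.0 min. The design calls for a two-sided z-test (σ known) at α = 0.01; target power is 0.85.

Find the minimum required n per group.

n = 27 per group

Standardized effect: d = |μ_{line A} − μ_{line B}| / σ = |29.8 − 35.8| / 6.0 = 1.0000
For power 0.85 need Φ(δ − z_{0.005}) = 0.85, so δ = z_{0.005} + z_{0.15} = 2.576 + 1.036 = 3.612.
(Ignoring the negligible lower-tail rejection probability gives the usual closed-form inversion.)
δ = d·√(n/2) ⇒ n = 2(δ/d)² = 2 × (3.612 / 1.0000)² = 26.10.
Round up to the next whole unit.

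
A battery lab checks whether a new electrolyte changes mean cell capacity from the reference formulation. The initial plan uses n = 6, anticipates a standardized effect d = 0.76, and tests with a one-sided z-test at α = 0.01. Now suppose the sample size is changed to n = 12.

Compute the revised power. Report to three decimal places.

Power ≈ 0.620

With n = 12: δ = d·√n = 0.76 × √12 = 2.6327. Critical value z_{0.01} = 2.326.
Revised power = P(Z > 2.326 − δ) = Φ(0.306) = 0.6203.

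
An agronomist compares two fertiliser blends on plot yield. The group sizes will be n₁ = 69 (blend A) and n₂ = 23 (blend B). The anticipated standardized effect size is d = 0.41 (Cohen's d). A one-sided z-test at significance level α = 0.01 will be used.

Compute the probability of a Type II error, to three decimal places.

β ≈ 0.734

Noncentrality parameter: δ = d / √(1/n₁ + 1/n₂) = 0.41 / √(1/69 + 1/23) = 1.7029
One-sided α = 0.01 → critical value z_{0.01} = 2.326.
Power = P(Z > 2.326 − δ) = Φ(-0.623) = 0.2665.
Type II error: β = 1 − power = 1 − 0.2665 = 0.7335.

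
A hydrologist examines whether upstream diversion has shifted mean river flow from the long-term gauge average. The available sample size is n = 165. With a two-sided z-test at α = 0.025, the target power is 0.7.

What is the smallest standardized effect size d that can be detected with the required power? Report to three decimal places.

Required noncentrality: δ = z_{0.0125} + z_{0.30} = 2.241 + 0.524 = 2.766.
(Lower-tail contribution to power is negligible for δ > 0.)
δ = d·√n ⇒ d = δ/√n = 2.766/√165 = 0.2153.

d ≈ 0.215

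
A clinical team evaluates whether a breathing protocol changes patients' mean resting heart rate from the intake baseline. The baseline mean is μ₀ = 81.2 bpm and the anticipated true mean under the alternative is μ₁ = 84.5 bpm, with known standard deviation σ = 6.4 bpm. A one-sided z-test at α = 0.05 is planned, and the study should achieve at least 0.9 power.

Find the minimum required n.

n = 33

Standardized effect: d = |μ₁ − μ₀| / σ = |84.5 − 81.2| / 6.4 = 0.5156
Set Φ(δ − 1.645) = 0.9; then δ − 1.645 = Φ⁻¹(0.9) = 1.282, giving δ = 2.926.
δ = d·√n ⇒ n = (δ/d)² = (2.926 / 0.5156)² = 32.21.
Rounding up, n = 33.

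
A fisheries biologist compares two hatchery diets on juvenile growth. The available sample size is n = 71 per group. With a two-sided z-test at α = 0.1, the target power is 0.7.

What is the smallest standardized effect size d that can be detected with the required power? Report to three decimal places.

Required noncentrality: δ = z_{0.05} + z_{0.30} = 1.645 + 0.524 = 2.169.
(The second rejection-region term Φ(−δ − z_{α/2}) is negligible and dropped.)
δ = d·√(n/2) ⇒ d = δ/√(n/2) = 2.169/√(71/2) = 0.3641.

d ≈ 0.364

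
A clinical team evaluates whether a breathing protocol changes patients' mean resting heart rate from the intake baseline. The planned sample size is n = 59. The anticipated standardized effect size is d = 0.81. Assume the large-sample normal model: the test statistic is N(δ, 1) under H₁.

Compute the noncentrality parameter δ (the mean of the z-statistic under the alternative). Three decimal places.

δ = d·√n = 0.81 × √59 = 6.2217

δ ≈ 6.222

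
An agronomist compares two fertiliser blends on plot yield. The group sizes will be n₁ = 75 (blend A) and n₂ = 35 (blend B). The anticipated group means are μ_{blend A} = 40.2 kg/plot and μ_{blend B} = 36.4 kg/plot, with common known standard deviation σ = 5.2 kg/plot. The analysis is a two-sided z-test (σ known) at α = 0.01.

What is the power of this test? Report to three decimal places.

Standardized effect: d = |μ_{blend A} − μ_{blend B}| / σ = |40.2 − 36.4| / 5.2 = 0.7308
Noncentrality parameter: δ = d / √(1/n₁ + 1/n₂) = 0.7308 / √(1/75 + 1/35) = 3.5698
Two-sided α = 0.01 → critical value z_{0.005} = 2.576.
Power = Φ(δ − 2.576) + Φ(−δ − 2.576) = Φ(0.994) + Φ(-6.146) = 0.8399 + 0.0000 = 0.8399.

Power ≈ 0.840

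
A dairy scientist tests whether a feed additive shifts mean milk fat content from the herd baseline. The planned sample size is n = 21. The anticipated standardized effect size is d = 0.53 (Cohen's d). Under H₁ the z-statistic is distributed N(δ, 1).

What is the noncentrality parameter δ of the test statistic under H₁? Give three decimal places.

The noncentrality parameter scales effect size by the design's sample-size factor: δ = d·√n = 0.53 × √21 = 2.4288

δ ≈ 2.429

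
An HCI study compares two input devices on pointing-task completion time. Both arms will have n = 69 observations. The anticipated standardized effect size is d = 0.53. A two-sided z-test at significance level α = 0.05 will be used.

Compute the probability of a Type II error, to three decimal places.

Noncentrality parameter: δ = d·√(n/2) = 0.53 × √(69/2) = 3.1130
Two-sided α = 0.05 → critical value z_{0.025} = 1.960.
Power = Φ(δ − 1.960) + Φ(−δ − 1.960) = Φ(1.153) + Φ(-5.073) = 0.8756 + 0.0000 = 0.8756.
Type II error: β = 1 − power = 1 − 0.8756 = 0.1244.

β ≈ 0.124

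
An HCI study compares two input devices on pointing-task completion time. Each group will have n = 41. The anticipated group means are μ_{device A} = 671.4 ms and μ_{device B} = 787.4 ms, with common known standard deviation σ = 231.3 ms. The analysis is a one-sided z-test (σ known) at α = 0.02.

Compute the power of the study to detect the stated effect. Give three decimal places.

Standardized effect: d = |μ_{device A} − μ_{device B}| / σ = |671.4 − 787.4| / 231.3 = 0.5015
Noncentrality parameter: λ = d·√(n/2) = 0.5015 × √(41/2) = 2.2707
One-sided α = 0.02 → critical value z_{0.02} = 2.054.
Power = Φ(λ − 2.054) = Φ(0.217) = 0.5859.

Power ≈ 0.586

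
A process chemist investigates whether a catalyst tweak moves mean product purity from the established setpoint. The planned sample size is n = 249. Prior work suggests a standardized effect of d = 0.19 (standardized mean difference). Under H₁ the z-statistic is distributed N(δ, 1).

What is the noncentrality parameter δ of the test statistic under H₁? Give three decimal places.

δ = d·√n = 0.19 × √249 = 2.9981

δ ≈ 2.998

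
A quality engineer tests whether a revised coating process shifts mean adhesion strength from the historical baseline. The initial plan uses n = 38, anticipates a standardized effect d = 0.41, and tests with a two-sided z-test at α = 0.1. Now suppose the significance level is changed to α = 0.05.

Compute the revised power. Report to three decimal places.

Power ≈ 0.715

δ = d·√n = 0.41 × √38 = 2.5274 (unchanged). New critical value: z_{0.025} = 1.960.
Revised power = Φ(δ − 1.960) + Φ(−δ − 1.960) = Φ(0.567) + Φ(-4.487) = 0.7148 + 0.0000 = 0.7148.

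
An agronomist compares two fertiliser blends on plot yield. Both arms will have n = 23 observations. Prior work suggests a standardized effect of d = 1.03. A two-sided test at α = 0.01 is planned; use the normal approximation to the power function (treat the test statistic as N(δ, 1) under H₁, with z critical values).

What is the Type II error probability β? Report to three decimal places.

Noncentrality parameter: δ = d·√(n/2) = 1.03 × √(23/2) = 3.4929
Critical value for a two-sided test at α = 0.01: z_{α/2} = 2.576.
Power = Φ(δ − 2.576) + Φ(−δ − 2.576) = Φ(0.917) + Φ(-6.069) = 0.8204 + 0.0000 = 0.8204.
Type II error: β = 1 − power = 1 − 0.8204 = 0.1796.

β ≈ 0.180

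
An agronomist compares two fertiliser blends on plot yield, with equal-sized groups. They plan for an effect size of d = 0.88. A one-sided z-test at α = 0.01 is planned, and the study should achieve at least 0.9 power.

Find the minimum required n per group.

n = 34 per group

For power 0.9 need Φ(δ − z_{0.01}) = 0.9, so δ = z_{0.01} + z_{0.10} = 2.326 + 1.282 = 3.608.
δ = d·√(n/2) ⇒ n = 2(δ/d)² = 2 × (3.608 / 0.88)² = 33.62.
Round up to the next whole unit.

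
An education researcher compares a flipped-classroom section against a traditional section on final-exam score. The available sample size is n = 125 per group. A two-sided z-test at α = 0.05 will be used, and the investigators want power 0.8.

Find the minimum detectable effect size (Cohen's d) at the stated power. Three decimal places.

Required noncentrality: δ = z_{0.025} + z_{0.20} = 1.960 + 0.842 = 2.802.
(The second rejection-region term Φ(−δ − z_{α/2}) is negligible and dropped.)
δ = d·√(n/2) ⇒ d = δ/√(n/2) = 2.802/√(125/2) = 0.3544.

d ≈ 0.354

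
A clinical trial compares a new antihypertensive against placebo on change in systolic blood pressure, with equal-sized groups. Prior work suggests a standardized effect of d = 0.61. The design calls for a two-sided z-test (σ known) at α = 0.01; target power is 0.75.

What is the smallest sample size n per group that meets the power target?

Set Φ(δ − 2.576) = 0.75; then δ − 2.576 = Φ⁻¹(0.75) = 0.674, giving δ = 3.250.
(Ignoring the negligible lower-tail rejection probability gives the usual closed-form inversion.)
δ = d·√(n/2) ⇒ n = 2(δ/d)² = 2 × (3.250 / 0.61)² = 56.78.
Round up to the next whole unit.

n = 57 per group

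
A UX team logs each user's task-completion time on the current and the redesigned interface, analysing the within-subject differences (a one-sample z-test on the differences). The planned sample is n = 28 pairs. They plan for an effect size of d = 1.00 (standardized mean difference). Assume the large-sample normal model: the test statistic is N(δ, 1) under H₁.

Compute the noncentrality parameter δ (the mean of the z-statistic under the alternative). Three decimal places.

δ ≈ 5.292

δ = d·√n = 1.00 × √28 = 5.2915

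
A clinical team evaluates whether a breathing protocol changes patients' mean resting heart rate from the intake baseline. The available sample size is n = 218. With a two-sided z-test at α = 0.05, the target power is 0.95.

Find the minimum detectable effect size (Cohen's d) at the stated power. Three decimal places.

d ≈ 0.244

Need Φ(δ − 1.960) = 0.95, so δ = 1.960 + 1.645 = 3.605.
(The second rejection-region term Φ(−δ − z_{α/2}) is negligible and dropped.)
δ = d·√n ⇒ d = δ/√n = 3.605/√218 = 0.2441.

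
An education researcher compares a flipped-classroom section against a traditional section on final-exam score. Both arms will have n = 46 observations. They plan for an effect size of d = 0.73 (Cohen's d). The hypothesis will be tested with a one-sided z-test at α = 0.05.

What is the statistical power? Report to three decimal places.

Noncentrality parameter: δ = d·√(n/2) = 0.73 × √(46/2) = 3.5010
One-sided α = 0.05 → critical value z_{0.05} = 1.645.
Power = Φ(δ − 1.645) = Φ(1.856) = 0.9683.

Power ≈ 0.968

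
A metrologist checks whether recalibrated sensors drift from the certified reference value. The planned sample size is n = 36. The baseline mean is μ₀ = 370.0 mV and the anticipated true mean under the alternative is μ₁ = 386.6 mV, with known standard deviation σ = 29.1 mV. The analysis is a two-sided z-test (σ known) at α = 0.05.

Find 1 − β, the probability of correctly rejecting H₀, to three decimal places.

Power ≈ 0.928

Standardized effect: d = |μ₁ − μ₀| / σ = |386.6 − 370.0| / 29.1 = 0.5704
Noncentrality parameter: δ = d·√n = 0.5704 × √36 = 3.4227
Critical value for a two-sided test at α = 0.05: z_{α/2} = 1.960.
Power = Φ(δ − 1.960) + Φ(−δ − 1.960) = Φ(1.463) + Φ(-5.383) = 0.9282 + 0.0000 = 0.9282.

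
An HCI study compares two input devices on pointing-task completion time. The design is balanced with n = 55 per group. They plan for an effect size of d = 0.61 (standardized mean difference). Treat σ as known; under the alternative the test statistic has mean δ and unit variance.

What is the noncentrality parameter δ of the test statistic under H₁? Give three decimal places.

δ ≈ 3.199

δ = d·√(n/2) = 0.61 × √(55/2) = 3.1989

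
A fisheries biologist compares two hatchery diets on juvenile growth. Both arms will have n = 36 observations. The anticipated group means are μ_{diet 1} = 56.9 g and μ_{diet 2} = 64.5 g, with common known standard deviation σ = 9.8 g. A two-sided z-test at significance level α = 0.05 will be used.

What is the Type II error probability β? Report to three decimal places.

Standardized effect: d = |μ_{diet 1} − μ_{diet 2}| / σ = |56.9 − 64.5| / 9.8 = 0.7755
Noncentrality parameter: δ = d·√(n/2) = 0.7755 × √(36/2) = 3.2902
Critical value for a two-sided test at α = 0.05: z_{α/2} = 1.960.
Power = Φ(δ − 1.960) + Φ(−δ − 1.960) = Φ(1.330) + Φ(-5.250) = 0.9083 + 0.0000 = 0.9083.
Type II error: β = 1 − power = 1 − 0.9083 = 0.0917.

β ≈ 0.092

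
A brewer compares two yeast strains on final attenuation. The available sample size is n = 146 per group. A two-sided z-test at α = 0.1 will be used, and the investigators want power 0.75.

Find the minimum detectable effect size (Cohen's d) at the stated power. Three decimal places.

d ≈ 0.271

Required noncentrality: δ = z_{0.05} + z_{0.25} = 1.645 + 0.674 = 2.319.
(Lower-tail contribution to power is negligible for δ > 0.)
δ = d·√(n/2) ⇒ d = δ/√(n/2) = 2.319/√(146/2) = 0.2715.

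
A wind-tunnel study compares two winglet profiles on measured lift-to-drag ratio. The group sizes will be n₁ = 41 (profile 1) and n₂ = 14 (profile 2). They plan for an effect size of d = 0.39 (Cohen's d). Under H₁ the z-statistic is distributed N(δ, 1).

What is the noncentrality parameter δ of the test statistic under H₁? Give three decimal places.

δ ≈ 1.260

δ = d / √(1/n₁ + 1/n₂) = 0.39 / √(1/41 + 1/14) = 1.2599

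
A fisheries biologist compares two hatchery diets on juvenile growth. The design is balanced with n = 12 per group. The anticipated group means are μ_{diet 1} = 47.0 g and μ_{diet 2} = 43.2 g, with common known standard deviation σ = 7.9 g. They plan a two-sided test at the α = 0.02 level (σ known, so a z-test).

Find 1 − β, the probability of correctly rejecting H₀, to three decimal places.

Power ≈ 0.126

Standardized effect: d = |μ_{diet 1} − μ_{diet 2}| / σ = |47.0 − 43.2| / 7.9 = 0.4810
Noncentrality parameter: δ = d·√(n/2) = 0.4810 × √(12/2) = 1.1782
Two-sided α = 0.02 → critical value z_{0.01} = 2.326.
Power = Φ(δ − 2.326) + Φ(−δ − 2.326) = Φ(-1.148) + Φ(-3.505) = 0.1255 + 0.0002 = 0.1257.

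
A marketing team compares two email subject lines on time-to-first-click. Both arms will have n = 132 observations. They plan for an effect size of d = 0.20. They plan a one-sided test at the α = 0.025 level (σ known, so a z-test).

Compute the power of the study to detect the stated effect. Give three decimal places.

Power ≈ 0.369

Noncentrality parameter: δ = d·√(n/2) = 0.20 × √(132/2) = 1.6248
One-sided α = 0.025 → critical value z_{0.025} = 1.960.
Power = Φ(δ − 1.960) = Φ(-0.335) = 0.3688.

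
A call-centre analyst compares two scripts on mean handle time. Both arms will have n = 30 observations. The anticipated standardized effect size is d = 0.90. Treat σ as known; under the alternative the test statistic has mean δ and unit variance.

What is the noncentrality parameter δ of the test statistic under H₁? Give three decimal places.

δ = d·√(n/2) = 0.90 × √(30/2) = 3.4857

δ ≈ 3.486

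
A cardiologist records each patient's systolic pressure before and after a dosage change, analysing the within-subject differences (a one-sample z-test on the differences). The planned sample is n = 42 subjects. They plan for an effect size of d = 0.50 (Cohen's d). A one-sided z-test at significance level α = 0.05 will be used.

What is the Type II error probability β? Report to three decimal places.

Noncentrality parameter: δ = d·√n = 0.50 × √42 = 3.2404
One-sided α = 0.05 → critical value z_{0.05} = 1.645.
Power = P(Z > 1.645 − δ) = Φ(1.596) = 0.9447.
Type II error: β = 1 − power = 1 − 0.9447 = 0.0553.

β ≈ 0.055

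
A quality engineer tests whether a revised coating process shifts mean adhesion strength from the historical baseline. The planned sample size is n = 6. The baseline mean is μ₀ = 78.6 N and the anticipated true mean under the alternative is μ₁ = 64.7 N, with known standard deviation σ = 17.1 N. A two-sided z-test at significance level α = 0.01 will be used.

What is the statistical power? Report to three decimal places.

Power ≈ 0.279

Standardized effect: d = |μ₁ − μ₀| / σ = |64.7 − 78.6| / 17.1 = 0.8129
Noncentrality parameter: δ = d·√n = 0.8129 × √6 = 1.9911
Critical value for a two-sided test at α = 0.01: z_{α/2} = 2.576.
Power = Φ(δ − 2.576) + Φ(−δ − 2.576) = Φ(-0.585) + Φ(-4.567) = 0.2794 + 0.0000 = 0.2794.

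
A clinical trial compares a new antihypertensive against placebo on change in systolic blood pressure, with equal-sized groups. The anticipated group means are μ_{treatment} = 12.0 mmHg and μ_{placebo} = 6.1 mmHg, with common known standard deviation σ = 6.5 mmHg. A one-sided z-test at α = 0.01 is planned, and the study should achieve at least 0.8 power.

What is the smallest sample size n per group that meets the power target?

n = 25 per group

Standardized effect: d = |μ_{treatment} − μ_{placebo}| / σ = |12.0 − 6.1| / 6.5 = 0.9077
Set Φ(δ − 2.326) = 0.8; then δ − 2.326 = Φ⁻¹(0.8) = 0.842, giving δ = 3.168.
δ = d·√(n/2) ⇒ n = 2(δ/d)² = 2 × (3.168 / 0.9077)² = 24.36.
Round up to the next whole unit.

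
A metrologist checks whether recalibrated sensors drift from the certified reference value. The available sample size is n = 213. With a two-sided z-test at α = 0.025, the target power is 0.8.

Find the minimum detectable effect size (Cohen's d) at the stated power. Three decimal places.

Required noncentrality: δ = z_{0.0125} + z_{0.20} = 2.241 + 0.842 = 3.083.
(Lower-tail contribution to power is negligible for δ > 0.)
δ = d·√n ⇒ d = δ/√n = 3.083/√213 = 0.2112.

d ≈ 0.211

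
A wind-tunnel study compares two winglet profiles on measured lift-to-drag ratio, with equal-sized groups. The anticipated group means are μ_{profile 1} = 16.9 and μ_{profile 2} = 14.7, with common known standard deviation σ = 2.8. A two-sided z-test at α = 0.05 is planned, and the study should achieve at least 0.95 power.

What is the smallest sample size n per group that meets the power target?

Standardized effect: d = |μ_{profile 1} − μ_{profile 2}| / σ = |16.9 − 14.7| / 2.8 = 0.7857
Set Φ(δ − 1.960) = 0.95; then δ − 1.960 = Φ⁻¹(0.95) = 1.645, giving δ = 3.605.
(For δ > 0 the lower-tail rejection region contributes negligibly to power, so the one-term inversion is standard.)
δ = d·√(n/2) ⇒ n = 2(δ/d)² = 2 × (3.605 / 0.7857)² = 42.10.
Rounding up, n = 43 per group.

n = 43 per group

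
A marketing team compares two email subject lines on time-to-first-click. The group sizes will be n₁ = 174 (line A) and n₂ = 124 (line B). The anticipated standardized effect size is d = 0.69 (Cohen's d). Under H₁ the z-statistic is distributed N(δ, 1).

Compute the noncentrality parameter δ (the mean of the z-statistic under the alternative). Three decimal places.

δ ≈ 5.871

δ = d / √(1/n₁ + 1/n₂) = 0.69 / √(1/174 + 1/124) = 5.8712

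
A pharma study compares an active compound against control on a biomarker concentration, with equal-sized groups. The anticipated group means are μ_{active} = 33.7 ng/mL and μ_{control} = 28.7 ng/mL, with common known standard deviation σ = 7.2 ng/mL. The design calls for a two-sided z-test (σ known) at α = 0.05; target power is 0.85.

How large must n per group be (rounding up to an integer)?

Standardized effect: d = |μ_{active} − μ_{control}| / σ = |33.7 − 28.7| / 7.2 = 0.6944
For power 0.85 need Φ(δ − z_{0.025}) = 0.85, so δ = z_{0.025} + z_{0.15} = 1.960 + 1.036 = 2.996.
(Ignoring the negligible lower-tail rejection probability gives the usual closed-form inversion.)
δ = d·√(n/2) ⇒ n = 2(δ/d)² = 2 × (2.996 / 0.6944)² = 37.24.
Rounding up, n = 38 per group.

n = 38 per group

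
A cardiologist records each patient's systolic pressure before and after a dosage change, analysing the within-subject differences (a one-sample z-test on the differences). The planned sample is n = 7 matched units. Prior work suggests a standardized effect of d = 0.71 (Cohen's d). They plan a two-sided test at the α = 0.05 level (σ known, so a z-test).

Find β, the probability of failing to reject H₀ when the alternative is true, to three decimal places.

β ≈ 0.532

Noncentrality parameter: δ = d·√n = 0.71 × √7 = 1.8785
Critical value for a two-sided test at α = 0.05: z_{α/2} = 1.960.
Power = Φ(δ − 1.960) + Φ(−δ − 1.960) = Φ(-0.081) + Φ(-3.838) = 0.4675 + 0.0001 = 0.4676.
Type II error: β = 1 − power = 1 − 0.4676 = 0.5324.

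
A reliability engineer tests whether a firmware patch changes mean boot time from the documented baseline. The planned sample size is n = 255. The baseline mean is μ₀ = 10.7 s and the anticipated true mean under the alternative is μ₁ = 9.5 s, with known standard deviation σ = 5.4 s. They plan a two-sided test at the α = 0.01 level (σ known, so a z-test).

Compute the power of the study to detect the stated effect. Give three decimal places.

Power ≈ 0.835

Standardized effect: d = |μ₁ − μ₀| / σ = |9.5 − 10.7| / 5.4 = 0.2222
Noncentrality parameter: δ = d·√n = 0.2222 × √255 = 3.5486
Two-sided α = 0.01 → critical value z_{0.005} = 2.576.
Power = Φ(δ − 2.576) + Φ(−δ − 2.576) = Φ(0.973) + Φ(-6.124) = 0.8347 + 0.0000 = 0.8347.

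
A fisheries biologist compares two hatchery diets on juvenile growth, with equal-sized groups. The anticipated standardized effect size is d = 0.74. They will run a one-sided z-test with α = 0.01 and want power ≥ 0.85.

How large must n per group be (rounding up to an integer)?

For power 0.85 need Φ(δ − z_{0.01}) = 0.85, so δ = z_{0.01} + z_{0.15} = 2.326 + 1.036 = 3.363.
δ = d·√(n/2) ⇒ n = 2(δ/d)² = 2 × (3.363 / 0.74)² = 41.30.
Round up to the next whole unit.

n = 42 per group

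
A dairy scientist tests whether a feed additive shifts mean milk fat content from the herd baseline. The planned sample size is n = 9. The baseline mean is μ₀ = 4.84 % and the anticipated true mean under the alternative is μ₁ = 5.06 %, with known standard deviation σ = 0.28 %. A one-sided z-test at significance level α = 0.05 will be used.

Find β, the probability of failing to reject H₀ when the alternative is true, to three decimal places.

β ≈ 0.238

Standardized effect: d = |μ₁ − μ₀| / σ = |5.06 − 4.84| / 0.28 = 0.7857
Noncentrality parameter: δ = d·√n = 0.7857 × √9 = 2.3571
Critical value for a one-sided test at α = 0.05: z_α = 1.645.
Power = Φ(δ − 1.645) = Φ(0.712) = 0.7619.
Type II error: β = 1 − power = 1 − 0.7619 = 0.2381.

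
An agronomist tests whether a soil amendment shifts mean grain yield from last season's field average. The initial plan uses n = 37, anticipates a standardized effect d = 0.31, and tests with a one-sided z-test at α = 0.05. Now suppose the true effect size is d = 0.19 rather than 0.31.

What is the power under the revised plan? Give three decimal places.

Power ≈ 0.312

With d = 0.19: δ = d·√n = 0.19 × √37 = 1.1557. Critical value z_{0.05} = 1.645.
Revised power = P(Z > 1.645 − δ) = Φ(-0.489) = 0.3124.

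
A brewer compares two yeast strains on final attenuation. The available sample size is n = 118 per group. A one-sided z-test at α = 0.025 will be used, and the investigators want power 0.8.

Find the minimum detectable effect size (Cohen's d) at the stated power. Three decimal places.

Need Φ(δ − 1.960) = 0.8, so δ = 1.960 + 0.842 = 2.802.
δ = d·√(n/2) ⇒ d = δ/√(n/2) = 2.802/√(118/2) = 0.3647.

d ≈ 0.365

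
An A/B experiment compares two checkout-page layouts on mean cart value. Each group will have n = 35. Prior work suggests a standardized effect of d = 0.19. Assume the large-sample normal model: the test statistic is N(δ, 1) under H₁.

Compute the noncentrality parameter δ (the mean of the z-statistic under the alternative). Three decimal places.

The noncentrality parameter scales effect size by the design's sample-size factor: δ = d·√(n/2) = 0.19 × √(35/2) = 0.7948

δ ≈ 0.795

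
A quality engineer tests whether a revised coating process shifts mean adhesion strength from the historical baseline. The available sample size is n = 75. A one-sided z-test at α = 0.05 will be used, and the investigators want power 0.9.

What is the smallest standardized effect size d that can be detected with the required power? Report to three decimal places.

d ≈ 0.338

Need Φ(δ − 1.645) = 0.9, so δ = 1.645 + 1.282 = 2.926.
δ = d·√n ⇒ d = δ/√n = 2.926/√75 = 0.3379.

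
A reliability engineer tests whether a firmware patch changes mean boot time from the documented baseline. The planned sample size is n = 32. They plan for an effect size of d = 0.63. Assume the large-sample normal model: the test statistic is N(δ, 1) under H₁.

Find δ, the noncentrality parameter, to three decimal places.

δ ≈ 3.564

The noncentrality parameter scales effect size by the design's sample-size factor: δ = d·√n = 0.63 × √32 = 3.5638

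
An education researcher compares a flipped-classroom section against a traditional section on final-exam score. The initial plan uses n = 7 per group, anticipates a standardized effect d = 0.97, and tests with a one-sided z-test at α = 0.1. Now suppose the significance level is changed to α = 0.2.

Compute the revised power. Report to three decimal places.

δ = d·√(n/2) = 0.97 × √(7/2) = 1.8147 (unchanged). New critical value: z_{0.2} = 0.842.
Revised power = P(Z > 0.842 − δ) = Φ(0.973) = 0.8347.

Power ≈ 0.835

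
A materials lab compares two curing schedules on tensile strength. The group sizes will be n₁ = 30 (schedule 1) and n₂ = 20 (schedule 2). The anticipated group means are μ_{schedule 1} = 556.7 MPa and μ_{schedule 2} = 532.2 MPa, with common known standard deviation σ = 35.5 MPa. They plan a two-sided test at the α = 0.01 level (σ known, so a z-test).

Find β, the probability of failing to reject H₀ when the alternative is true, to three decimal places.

β ≈ 0.573

Standardized effect: d = |μ_{schedule 1} − μ_{schedule 2}| / σ = |556.7 − 532.2| / 35.5 = 0.6901
Noncentrality parameter: δ = d / √(1/n₁ + 1/n₂) = 0.6901 / √(1/30 + 1/20) = 2.3907
Two-sided α = 0.01 → critical value z_{0.005} = 2.576.
Power = Φ(δ − 2.576) + Φ(−δ − 2.576) = Φ(-0.185) + Φ(-4.967) = 0.4266 + 0.0000 = 0.4266.
Type II error: β = 1 − power = 1 − 0.4266 = 0.5734.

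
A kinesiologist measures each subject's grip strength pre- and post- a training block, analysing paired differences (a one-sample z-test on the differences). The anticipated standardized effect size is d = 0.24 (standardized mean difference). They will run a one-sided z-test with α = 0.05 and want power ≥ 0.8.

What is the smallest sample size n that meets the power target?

n = 108

Set Φ(δ − 1.645) = 0.8; then δ − 1.645 = Φ⁻¹(0.8) = 0.842, giving δ = 2.486.
δ = d·√n ⇒ n = (δ/d)² = (2.486 / 0.24)² = 107.34.
Rounding up, n = 108.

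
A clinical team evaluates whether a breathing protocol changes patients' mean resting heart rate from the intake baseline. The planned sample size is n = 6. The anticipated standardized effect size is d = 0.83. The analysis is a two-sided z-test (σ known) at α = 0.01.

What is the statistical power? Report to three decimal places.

Power ≈ 0.294

Noncentrality parameter: δ = d·√n = 0.83 × √6 = 2.0331
Critical value for a two-sided test at α = 0.01: z_{α/2} = 2.576.
Power = Φ(δ − 2.576) + Φ(−δ − 2.576) = Φ(-0.543) + Φ(-4.609) = 0.2937 + 0.0000 = 0.2937.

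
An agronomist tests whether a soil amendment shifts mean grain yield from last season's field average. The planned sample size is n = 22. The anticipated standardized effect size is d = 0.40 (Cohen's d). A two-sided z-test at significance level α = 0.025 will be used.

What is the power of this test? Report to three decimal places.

Noncentrality parameter: δ = d·√n = 0.40 × √22 = 1.8762
Critical value for a two-sided test at α = 0.025: z_{α/2} = 2.241.
Power = Φ(δ − 2.241) + Φ(−δ − 2.241) = Φ(-0.365) + Φ(-4.118) = 0.3575 + 0.0000 = 0.3575.

Power ≈ 0.357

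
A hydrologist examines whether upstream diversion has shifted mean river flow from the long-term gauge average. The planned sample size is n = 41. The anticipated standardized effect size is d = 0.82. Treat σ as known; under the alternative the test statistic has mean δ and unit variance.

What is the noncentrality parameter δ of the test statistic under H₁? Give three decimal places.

δ ≈ 5.251

The noncentrality parameter scales effect size by the design's sample-size factor: δ = d·√n = 0.82 × √41 = 5.2506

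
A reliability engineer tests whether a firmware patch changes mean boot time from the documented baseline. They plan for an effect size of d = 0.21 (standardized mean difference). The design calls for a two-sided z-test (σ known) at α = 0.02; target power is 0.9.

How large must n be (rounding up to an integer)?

Set Φ(δ − 2.326) = 0.9; then δ − 2.326 = Φ⁻¹(0.9) = 1.282, giving δ = 3.608.
(For δ > 0 the lower-tail rejection region contributes negligibly to power, so the one-term inversion is standard.)
δ = d·√n ⇒ n = (δ/d)² = (3.608 / 0.21)² = 295.17.
Rounding up, n = 296.

n = 296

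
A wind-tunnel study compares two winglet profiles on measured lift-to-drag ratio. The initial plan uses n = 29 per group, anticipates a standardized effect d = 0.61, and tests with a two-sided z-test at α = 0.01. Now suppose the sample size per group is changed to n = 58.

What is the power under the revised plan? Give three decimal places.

With n = 58 per group: δ = d·√(n/2) = 0.61 × √(58/2) = 3.2850. Critical value z_{0.005} = 2.576.
Revised power = Φ(δ − 2.576) + Φ(−δ − 2.576) = Φ(0.709) + Φ(-5.861) = 0.7609 + 0.0000 = 0.7609.

Power ≈ 0.761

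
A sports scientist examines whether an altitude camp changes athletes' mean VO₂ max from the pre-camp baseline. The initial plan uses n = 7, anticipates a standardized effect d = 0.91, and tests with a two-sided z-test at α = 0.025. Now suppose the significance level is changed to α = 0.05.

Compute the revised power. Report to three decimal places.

Power ≈ 0.673

δ = d·√n = 0.91 × √7 = 2.4076 (unchanged). New critical value: z_{0.025} = 1.960.
Revised power = Φ(δ − 1.960) + Φ(−δ − 1.960) = Φ(0.448) + Φ(-4.368) = 0.6728 + 0.0000 = 0.6728.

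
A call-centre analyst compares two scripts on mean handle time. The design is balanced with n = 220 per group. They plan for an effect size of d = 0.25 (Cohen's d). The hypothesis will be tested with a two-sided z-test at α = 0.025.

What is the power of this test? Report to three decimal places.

Noncentrality parameter: λ = d·√(n/2) = 0.25 × √(220/2) = 2.6220
Critical value for a two-sided test at α = 0.025: z_{α/2} = 2.241.
Power = Φ(λ − 2.241) + Φ(−λ − 2.241) = Φ(0.381) + Φ(-4.863) = 0.6483 + 0.0000 = 0.6483.

Power ≈ 0.648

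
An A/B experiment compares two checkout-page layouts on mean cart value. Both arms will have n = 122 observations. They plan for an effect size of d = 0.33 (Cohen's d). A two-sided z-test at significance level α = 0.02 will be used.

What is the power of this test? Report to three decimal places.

Power ≈ 0.599

Noncentrality parameter: δ = d·√(n/2) = 0.33 × √(122/2) = 2.5774
Two-sided α = 0.02 → critical value z_{0.01} = 2.326.
Power = Φ(δ − 2.326) + Φ(−δ − 2.326) = Φ(0.251) + Φ(-4.904) = 0.5991 + 0.0000 = 0.5991.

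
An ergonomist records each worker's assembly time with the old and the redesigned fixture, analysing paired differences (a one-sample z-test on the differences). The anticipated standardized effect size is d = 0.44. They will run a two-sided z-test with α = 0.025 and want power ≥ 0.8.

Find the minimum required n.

n = 50

For power 0.8 need Φ(δ − z_{0.0125}) = 0.8, so δ = z_{0.0125} + z_{0.20} = 2.241 + 0.842 = 3.083.
(Ignoring the negligible lower-tail rejection probability gives the usual closed-form inversion.)
δ = d·√n ⇒ n = (δ/d)² = (3.083 / 0.44)² = 49.10.
Rounding up, n = 50.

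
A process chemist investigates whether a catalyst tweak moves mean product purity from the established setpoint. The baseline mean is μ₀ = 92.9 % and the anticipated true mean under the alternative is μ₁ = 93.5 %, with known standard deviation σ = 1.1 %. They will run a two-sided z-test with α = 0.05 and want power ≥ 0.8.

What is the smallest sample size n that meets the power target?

n = 27

Standardized effect: d = |μ₁ − μ₀| / σ = |93.5 − 92.9| / 1.1 = 0.5455
Set Φ(δ − 1.960) = 0.8; then δ − 1.960 = Φ⁻¹(0.8) = 0.842, giving δ = 2.802.
(Ignoring the negligible lower-tail rejection probability gives the usual closed-form inversion.)
δ = d·√n ⇒ n = (δ/d)² = (2.802 / 0.5455)² = 26.38.
Rounding up, n = 27.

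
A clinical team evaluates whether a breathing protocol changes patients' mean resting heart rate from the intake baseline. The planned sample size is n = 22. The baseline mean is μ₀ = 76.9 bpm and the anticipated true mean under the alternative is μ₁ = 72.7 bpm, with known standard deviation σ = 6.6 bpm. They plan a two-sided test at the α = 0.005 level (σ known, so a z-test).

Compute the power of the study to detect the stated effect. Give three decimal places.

Power ≈ 0.571

Standardized effect: d = |μ₁ − μ₀| / σ = |72.7 − 76.9| / 6.6 = 0.6364
Noncentrality parameter: δ = d·√n = 0.6364 × √22 = 2.9848
Two-sided α = 0.005 → critical value z_{0.0025} = 2.807.
Power = Φ(δ − 2.807) + Φ(−δ − 2.807) = Φ(0.178) + Φ(-5.792) = 0.5706 + 0.0000 = 0.5706.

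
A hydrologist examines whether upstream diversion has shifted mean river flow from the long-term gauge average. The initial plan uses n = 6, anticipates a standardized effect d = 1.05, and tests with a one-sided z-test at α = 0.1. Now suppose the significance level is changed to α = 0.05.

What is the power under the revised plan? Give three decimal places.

Power ≈ 0.823

δ = d·√n = 1.05 × √6 = 2.5720 (unchanged). New critical value: z_{0.05} = 1.645.
Revised power = P(Z > 1.645 − δ) = Φ(0.927) = 0.8231.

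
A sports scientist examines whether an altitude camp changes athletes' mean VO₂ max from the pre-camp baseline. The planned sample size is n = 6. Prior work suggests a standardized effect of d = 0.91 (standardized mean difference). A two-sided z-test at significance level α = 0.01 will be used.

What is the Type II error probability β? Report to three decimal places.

β ≈ 0.636

Noncentrality parameter: δ = d·√n = 0.91 × √6 = 2.2290
Two-sided α = 0.01 → critical value z_{0.005} = 2.576.
Power = Φ(δ − 2.576) + Φ(−δ − 2.576) = Φ(-0.347) + Φ(-4.805) = 0.3644 + 0.0000 = 0.3644.
Type II error: β = 1 − power = 1 − 0.3644 = 0.6356.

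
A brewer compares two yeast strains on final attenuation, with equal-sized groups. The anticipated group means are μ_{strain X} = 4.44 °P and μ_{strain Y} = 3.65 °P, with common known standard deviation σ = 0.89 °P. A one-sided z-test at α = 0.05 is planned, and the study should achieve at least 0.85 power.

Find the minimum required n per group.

Standardized effect: d = |μ_{strain X} − μ_{strain Y}| / σ = |4.44 − 3.65| / 0.89 = 0.8876
Set Φ(δ − 1.645) = 0.85; then δ − 1.645 = Φ⁻¹(0.85) = 1.036, giving δ = 2.681.
δ = d·√(n/2) ⇒ n = 2(δ/d)² = 2 × (2.681 / 0.8876)² = 18.25.
Rounding up, n = 19 per group.

n = 19 per group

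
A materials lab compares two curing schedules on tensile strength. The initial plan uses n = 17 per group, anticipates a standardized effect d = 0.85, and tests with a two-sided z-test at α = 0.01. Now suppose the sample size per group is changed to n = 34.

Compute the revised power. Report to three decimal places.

With n = 34 per group: δ = d·√(n/2) = 0.85 × √(34/2) = 3.5046. Critical value z_{0.005} = 2.576.
Revised power = Φ(δ − 2.576) + Φ(−δ − 2.576) = Φ(0.929) + Φ(-6.080) = 0.8235 + 0.0000 = 0.8235.

Power ≈ 0.824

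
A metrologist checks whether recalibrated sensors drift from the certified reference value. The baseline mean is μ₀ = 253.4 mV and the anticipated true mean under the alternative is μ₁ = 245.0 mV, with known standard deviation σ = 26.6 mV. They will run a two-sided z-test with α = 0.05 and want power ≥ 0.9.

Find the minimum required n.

n = 106

Standardized effect: d = |μ₁ − μ₀| / σ = |245.0 − 253.4| / 26.6 = 0.3158
Set Φ(δ − 1.960) = 0.9; then δ − 1.960 = Φ⁻¹(0.9) = 1.282, giving δ = 3.242.
(Ignoring the negligible lower-tail rejection probability gives the usual closed-form inversion.)
δ = d·√n ⇒ n = (δ/d)² = (3.242 / 0.3158)² = 105.37.
Rounding up, n = 106.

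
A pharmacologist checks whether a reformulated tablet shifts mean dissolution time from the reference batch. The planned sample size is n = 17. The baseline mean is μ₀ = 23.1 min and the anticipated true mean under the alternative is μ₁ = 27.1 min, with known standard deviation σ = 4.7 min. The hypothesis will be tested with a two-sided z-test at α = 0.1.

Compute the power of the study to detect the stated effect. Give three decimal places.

Power ≈ 0.969

Standardized effect: d = |μ₁ − μ₀| / σ = |27.1 − 23.1| / 4.7 = 0.8511
Noncentrality parameter: δ = d·√n = 0.8511 × √17 = 3.5090
Critical value for a two-sided test at α = 0.1: z_{α/2} = 1.645.
Power = Φ(δ − 1.645) + Φ(−δ − 1.645) = Φ(1.864) + Φ(-5.154) = 0.9689 + 0.0000 = 0.9689.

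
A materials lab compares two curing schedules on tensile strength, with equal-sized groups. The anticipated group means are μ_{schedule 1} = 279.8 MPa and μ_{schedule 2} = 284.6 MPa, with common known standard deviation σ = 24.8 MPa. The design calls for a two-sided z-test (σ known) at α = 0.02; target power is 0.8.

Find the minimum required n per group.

Standardized effect: d = |μ_{schedule 1} − μ_{schedule 2}| / σ = |279.8 − 284.6| / 24.8 = 0.1935
Set Φ(δ − 2.326) = 0.8; then δ − 2.326 = Φ⁻¹(0.8) = 0.842, giving δ = 3.168.
(For δ > 0 the lower-tail rejection region contributes negligibly to power, so the one-term inversion is standard.)
δ = d·√(n/2) ⇒ n = 2(δ/d)² = 2 × (3.168 / 0.1935)² = 535.81.
Rounding up, n = 536 per group.

n = 536 per group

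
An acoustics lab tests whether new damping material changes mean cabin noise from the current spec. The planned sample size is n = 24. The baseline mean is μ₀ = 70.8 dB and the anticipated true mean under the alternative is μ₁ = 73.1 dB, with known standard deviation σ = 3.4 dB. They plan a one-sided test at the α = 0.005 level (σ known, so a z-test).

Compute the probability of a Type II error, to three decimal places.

β ≈ 0.230

Standardized effect: d = |μ₁ − μ₀| / σ = |73.1 − 70.8| / 3.4 = 0.6765
Noncentrality parameter: δ = d·√n = 0.6765 × √24 = 3.3140
Critical value for a one-sided test at α = 0.005: z_α = 2.576.
Power = Φ(δ − 2.576) = Φ(0.738) = 0.7698.
Type II error: β = 1 − power = 1 − 0.7698 = 0.2302.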